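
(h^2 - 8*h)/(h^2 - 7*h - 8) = h/(h + 1)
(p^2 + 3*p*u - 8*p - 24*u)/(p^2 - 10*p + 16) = (p + 3*u)/(p - 2)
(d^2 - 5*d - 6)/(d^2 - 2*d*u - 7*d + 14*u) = (d^2 - 5*d - 6)/(d^2 - 2*d*u - 7*d + 14*u)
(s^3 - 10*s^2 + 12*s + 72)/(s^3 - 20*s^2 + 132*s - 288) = (s + 2)/(s - 8)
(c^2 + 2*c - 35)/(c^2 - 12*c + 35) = (c + 7)/(c - 7)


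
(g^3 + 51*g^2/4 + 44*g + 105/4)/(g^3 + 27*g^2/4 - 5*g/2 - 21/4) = (g + 5)/(g - 1)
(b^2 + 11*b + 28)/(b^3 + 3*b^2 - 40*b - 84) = (b + 4)/(b^2 - 4*b - 12)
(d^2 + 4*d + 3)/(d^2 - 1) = (d + 3)/(d - 1)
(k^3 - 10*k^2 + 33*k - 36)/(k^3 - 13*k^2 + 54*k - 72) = (k - 3)/(k - 6)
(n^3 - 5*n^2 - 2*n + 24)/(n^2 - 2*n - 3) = (n^2 - 2*n - 8)/(n + 1)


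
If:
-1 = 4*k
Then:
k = -1/4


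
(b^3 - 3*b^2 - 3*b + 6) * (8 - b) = -b^4 + 11*b^3 - 21*b^2 - 30*b + 48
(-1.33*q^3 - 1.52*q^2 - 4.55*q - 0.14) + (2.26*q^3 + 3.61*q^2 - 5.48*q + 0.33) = 0.93*q^3 + 2.09*q^2 - 10.03*q + 0.19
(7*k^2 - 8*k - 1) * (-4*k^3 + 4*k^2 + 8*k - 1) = -28*k^5 + 60*k^4 + 28*k^3 - 75*k^2 + 1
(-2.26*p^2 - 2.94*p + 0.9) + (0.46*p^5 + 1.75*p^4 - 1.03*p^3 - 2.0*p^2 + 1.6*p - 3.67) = 0.46*p^5 + 1.75*p^4 - 1.03*p^3 - 4.26*p^2 - 1.34*p - 2.77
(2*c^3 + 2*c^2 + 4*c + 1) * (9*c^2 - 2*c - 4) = 18*c^5 + 14*c^4 + 24*c^3 - 7*c^2 - 18*c - 4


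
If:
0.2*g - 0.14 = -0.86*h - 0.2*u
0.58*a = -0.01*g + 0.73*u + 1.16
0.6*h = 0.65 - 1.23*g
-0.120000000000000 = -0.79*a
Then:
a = 0.15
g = 0.32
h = 0.43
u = -1.46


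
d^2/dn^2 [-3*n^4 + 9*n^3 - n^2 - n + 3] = -36*n^2 + 54*n - 2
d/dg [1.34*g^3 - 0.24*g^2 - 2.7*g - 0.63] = 4.02*g^2 - 0.48*g - 2.7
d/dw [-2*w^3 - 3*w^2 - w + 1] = -6*w^2 - 6*w - 1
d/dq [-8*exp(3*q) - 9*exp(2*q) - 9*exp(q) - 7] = (-24*exp(2*q) - 18*exp(q) - 9)*exp(q)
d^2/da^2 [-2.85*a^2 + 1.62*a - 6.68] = -5.70000000000000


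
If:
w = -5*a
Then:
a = -w/5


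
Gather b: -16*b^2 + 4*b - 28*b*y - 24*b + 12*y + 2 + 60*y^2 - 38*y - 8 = -16*b^2 + b*(-28*y - 20) + 60*y^2 - 26*y - 6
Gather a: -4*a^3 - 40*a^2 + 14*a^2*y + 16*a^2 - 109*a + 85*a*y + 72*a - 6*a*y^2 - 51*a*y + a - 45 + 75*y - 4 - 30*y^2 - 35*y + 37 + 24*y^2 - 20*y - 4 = -4*a^3 + a^2*(14*y - 24) + a*(-6*y^2 + 34*y - 36) - 6*y^2 + 20*y - 16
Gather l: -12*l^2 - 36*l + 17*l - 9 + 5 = -12*l^2 - 19*l - 4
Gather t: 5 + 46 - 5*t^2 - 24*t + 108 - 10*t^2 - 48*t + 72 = -15*t^2 - 72*t + 231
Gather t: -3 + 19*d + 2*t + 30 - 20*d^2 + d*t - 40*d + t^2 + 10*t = -20*d^2 - 21*d + t^2 + t*(d + 12) + 27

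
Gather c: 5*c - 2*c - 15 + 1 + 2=3*c - 12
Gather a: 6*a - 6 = 6*a - 6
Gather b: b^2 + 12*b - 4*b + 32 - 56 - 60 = b^2 + 8*b - 84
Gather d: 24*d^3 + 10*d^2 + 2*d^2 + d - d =24*d^3 + 12*d^2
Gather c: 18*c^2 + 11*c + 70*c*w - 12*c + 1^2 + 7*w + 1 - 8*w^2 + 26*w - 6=18*c^2 + c*(70*w - 1) - 8*w^2 + 33*w - 4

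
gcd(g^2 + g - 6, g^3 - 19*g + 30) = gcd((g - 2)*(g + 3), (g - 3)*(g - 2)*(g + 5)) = g - 2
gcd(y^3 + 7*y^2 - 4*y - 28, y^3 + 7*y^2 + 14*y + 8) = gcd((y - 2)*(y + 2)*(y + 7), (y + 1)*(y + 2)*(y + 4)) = y + 2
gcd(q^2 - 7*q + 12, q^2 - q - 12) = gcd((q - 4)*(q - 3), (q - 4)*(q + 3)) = q - 4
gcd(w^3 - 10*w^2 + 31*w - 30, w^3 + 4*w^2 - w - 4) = 1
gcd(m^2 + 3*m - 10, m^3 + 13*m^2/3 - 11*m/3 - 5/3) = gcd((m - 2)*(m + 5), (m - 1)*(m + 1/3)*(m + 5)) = m + 5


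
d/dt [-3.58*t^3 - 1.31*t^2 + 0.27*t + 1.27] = -10.74*t^2 - 2.62*t + 0.27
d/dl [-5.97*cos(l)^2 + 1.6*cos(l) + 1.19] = (11.94*cos(l) - 1.6)*sin(l)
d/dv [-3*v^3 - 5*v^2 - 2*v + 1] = -9*v^2 - 10*v - 2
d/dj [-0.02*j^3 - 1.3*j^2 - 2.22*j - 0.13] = -0.06*j^2 - 2.6*j - 2.22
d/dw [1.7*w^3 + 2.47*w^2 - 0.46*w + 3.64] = 5.1*w^2 + 4.94*w - 0.46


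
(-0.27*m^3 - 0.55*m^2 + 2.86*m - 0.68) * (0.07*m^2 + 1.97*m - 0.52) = -0.0189*m^5 - 0.5704*m^4 - 0.7429*m^3 + 5.8726*m^2 - 2.8268*m + 0.3536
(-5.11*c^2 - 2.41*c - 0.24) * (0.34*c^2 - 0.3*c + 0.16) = -1.7374*c^4 + 0.7136*c^3 - 0.1762*c^2 - 0.3136*c - 0.0384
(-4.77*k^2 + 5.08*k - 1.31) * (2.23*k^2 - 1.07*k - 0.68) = -10.6371*k^4 + 16.4323*k^3 - 5.1133*k^2 - 2.0527*k + 0.8908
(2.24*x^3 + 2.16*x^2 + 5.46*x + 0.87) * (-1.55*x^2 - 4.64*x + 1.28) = -3.472*x^5 - 13.7416*x^4 - 15.6182*x^3 - 23.9181*x^2 + 2.952*x + 1.1136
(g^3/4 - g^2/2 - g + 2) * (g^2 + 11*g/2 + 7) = g^5/4 + 7*g^4/8 - 2*g^3 - 7*g^2 + 4*g + 14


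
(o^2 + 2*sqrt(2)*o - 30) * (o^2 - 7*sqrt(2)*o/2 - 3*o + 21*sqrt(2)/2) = o^4 - 3*o^3 - 3*sqrt(2)*o^3/2 - 44*o^2 + 9*sqrt(2)*o^2/2 + 132*o + 105*sqrt(2)*o - 315*sqrt(2)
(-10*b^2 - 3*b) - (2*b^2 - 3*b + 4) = -12*b^2 - 4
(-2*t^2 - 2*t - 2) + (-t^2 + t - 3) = -3*t^2 - t - 5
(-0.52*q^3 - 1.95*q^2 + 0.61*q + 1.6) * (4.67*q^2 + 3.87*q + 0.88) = -2.4284*q^5 - 11.1189*q^4 - 5.1554*q^3 + 8.1167*q^2 + 6.7288*q + 1.408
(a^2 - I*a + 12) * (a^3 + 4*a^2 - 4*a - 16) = a^5 + 4*a^4 - I*a^4 + 8*a^3 - 4*I*a^3 + 32*a^2 + 4*I*a^2 - 48*a + 16*I*a - 192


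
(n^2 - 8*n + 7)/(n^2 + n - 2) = (n - 7)/(n + 2)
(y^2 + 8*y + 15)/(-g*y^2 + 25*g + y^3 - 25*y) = (y + 3)/(-g*y + 5*g + y^2 - 5*y)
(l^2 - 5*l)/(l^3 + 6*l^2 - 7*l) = (l - 5)/(l^2 + 6*l - 7)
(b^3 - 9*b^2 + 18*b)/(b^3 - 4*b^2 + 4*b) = (b^2 - 9*b + 18)/(b^2 - 4*b + 4)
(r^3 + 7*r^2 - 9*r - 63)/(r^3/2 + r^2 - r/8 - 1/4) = 8*(r^3 + 7*r^2 - 9*r - 63)/(4*r^3 + 8*r^2 - r - 2)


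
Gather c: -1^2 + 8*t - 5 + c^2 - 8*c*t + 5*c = c^2 + c*(5 - 8*t) + 8*t - 6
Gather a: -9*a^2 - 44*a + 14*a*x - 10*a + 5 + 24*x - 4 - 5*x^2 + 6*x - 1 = -9*a^2 + a*(14*x - 54) - 5*x^2 + 30*x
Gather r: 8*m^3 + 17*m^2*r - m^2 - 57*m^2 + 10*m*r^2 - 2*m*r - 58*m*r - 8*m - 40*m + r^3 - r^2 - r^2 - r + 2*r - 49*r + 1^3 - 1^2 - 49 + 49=8*m^3 - 58*m^2 - 48*m + r^3 + r^2*(10*m - 2) + r*(17*m^2 - 60*m - 48)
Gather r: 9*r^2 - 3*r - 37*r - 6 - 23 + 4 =9*r^2 - 40*r - 25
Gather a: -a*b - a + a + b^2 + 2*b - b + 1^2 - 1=-a*b + b^2 + b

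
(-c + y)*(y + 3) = -c*y - 3*c + y^2 + 3*y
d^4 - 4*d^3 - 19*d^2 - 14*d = d*(d - 7)*(d + 1)*(d + 2)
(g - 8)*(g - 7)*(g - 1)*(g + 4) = g^4 - 12*g^3 + 7*g^2 + 228*g - 224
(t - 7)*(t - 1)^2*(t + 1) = t^4 - 8*t^3 + 6*t^2 + 8*t - 7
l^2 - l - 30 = (l - 6)*(l + 5)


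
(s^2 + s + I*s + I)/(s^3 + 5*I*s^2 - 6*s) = (s^2 + s + I*s + I)/(s*(s^2 + 5*I*s - 6))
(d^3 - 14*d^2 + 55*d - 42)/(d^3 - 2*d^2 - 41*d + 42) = (d - 6)/(d + 6)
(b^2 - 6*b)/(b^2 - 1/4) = 4*b*(b - 6)/(4*b^2 - 1)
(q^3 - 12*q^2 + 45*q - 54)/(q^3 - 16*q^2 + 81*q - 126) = (q - 3)/(q - 7)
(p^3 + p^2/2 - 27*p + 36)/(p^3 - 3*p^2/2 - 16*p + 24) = (p + 6)/(p + 4)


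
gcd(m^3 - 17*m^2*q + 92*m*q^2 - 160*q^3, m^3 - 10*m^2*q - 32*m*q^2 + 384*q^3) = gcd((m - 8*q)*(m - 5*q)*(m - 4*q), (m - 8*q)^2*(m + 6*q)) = -m + 8*q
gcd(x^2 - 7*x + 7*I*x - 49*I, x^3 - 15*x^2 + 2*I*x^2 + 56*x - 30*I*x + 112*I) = x - 7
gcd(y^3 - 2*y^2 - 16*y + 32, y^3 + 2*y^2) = 1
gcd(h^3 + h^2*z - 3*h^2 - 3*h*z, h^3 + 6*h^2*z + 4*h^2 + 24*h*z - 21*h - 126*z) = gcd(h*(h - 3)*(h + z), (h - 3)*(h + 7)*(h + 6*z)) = h - 3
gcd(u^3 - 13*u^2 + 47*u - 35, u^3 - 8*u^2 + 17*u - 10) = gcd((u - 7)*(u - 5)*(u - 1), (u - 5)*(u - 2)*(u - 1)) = u^2 - 6*u + 5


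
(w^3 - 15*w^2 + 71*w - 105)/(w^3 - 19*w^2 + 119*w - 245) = (w - 3)/(w - 7)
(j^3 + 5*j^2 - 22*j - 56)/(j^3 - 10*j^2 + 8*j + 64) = (j + 7)/(j - 8)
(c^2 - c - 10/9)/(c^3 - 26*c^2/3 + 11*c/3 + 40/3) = (c + 2/3)/(c^2 - 7*c - 8)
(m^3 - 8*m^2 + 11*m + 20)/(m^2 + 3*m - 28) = (m^2 - 4*m - 5)/(m + 7)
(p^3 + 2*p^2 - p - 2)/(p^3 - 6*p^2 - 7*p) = (p^2 + p - 2)/(p*(p - 7))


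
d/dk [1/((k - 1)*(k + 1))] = -2*k/(k^4 - 2*k^2 + 1)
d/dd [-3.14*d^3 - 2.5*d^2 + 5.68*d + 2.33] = -9.42*d^2 - 5.0*d + 5.68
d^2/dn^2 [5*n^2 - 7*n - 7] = 10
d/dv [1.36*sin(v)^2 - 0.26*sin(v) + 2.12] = (2.72*sin(v) - 0.26)*cos(v)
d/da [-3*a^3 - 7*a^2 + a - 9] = -9*a^2 - 14*a + 1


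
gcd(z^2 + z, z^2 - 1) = z + 1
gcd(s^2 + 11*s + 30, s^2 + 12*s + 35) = s + 5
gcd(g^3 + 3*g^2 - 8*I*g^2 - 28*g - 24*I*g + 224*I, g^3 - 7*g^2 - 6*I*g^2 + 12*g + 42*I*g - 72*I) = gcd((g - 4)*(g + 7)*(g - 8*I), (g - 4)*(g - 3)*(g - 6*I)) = g - 4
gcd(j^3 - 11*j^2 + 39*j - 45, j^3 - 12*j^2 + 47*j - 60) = j^2 - 8*j + 15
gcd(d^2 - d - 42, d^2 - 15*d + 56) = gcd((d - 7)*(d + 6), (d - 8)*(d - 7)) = d - 7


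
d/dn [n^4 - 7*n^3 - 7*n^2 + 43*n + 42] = 4*n^3 - 21*n^2 - 14*n + 43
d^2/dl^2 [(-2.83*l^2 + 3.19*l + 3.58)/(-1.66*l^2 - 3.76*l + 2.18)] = (-52.908184*l^3 + 2.256936*l^2 - 203.3334*l - 152.532824)/(4.574296*l^6 + 31.083168*l^5 + 52.383624*l^4 - 28.482752*l^3 - 68.792952*l^2 + 53.607072*l - 10.360232)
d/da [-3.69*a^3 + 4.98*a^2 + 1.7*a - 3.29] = -11.07*a^2 + 9.96*a + 1.7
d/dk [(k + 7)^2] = 2*k + 14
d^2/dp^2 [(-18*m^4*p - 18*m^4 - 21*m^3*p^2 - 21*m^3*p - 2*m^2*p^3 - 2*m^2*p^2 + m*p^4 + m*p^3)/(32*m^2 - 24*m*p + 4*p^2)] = m*(-2208*m^6 + 48*m^5*p - 1640*m^5 + 1176*m^4*p^2 + 1020*m^4*p - 584*m^3*p^3 - 150*m^3*p^2 + 132*m^2*p^4 - 5*m^2*p^3 - 18*m*p^5 + p^6)/(2*(512*m^6 - 1152*m^5*p + 1056*m^4*p^2 - 504*m^3*p^3 + 132*m^2*p^4 - 18*m*p^5 + p^6))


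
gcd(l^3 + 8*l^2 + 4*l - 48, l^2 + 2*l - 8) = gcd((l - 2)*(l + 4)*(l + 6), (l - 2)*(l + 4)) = l^2 + 2*l - 8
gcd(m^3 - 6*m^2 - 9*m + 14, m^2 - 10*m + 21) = m - 7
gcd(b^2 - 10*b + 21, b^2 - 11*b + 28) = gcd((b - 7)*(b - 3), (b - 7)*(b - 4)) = b - 7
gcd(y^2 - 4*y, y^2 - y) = y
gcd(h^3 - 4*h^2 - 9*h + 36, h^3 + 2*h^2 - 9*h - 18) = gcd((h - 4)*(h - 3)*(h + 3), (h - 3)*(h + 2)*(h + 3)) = h^2 - 9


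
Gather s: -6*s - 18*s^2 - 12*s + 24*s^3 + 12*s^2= 24*s^3 - 6*s^2 - 18*s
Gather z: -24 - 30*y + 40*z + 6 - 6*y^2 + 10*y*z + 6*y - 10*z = -6*y^2 - 24*y + z*(10*y + 30) - 18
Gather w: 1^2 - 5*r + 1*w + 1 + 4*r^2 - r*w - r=4*r^2 - 6*r + w*(1 - r) + 2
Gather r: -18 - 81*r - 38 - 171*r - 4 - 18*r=-270*r - 60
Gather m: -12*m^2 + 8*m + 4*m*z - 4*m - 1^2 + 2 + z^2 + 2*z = -12*m^2 + m*(4*z + 4) + z^2 + 2*z + 1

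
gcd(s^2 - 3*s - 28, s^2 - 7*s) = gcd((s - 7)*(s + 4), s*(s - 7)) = s - 7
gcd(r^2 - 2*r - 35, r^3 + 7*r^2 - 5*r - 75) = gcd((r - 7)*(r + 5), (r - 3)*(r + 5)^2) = r + 5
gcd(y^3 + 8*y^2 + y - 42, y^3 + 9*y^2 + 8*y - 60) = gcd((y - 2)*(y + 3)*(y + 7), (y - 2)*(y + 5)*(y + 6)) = y - 2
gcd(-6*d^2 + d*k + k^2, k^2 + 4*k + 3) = 1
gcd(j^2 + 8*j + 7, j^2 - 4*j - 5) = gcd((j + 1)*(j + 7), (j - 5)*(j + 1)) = j + 1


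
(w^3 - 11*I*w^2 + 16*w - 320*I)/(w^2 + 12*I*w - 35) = (w^2 - 16*I*w - 64)/(w + 7*I)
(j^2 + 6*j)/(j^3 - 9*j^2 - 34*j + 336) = j/(j^2 - 15*j + 56)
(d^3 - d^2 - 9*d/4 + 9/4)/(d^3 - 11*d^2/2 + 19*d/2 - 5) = (4*d^2 - 9)/(2*(2*d^2 - 9*d + 10))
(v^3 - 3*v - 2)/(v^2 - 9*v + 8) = (v^3 - 3*v - 2)/(v^2 - 9*v + 8)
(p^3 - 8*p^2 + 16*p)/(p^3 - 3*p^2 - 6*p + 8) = p*(p - 4)/(p^2 + p - 2)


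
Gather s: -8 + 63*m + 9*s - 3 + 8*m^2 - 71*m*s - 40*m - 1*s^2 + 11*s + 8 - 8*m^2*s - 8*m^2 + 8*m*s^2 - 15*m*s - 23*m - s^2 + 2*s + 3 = s^2*(8*m - 2) + s*(-8*m^2 - 86*m + 22)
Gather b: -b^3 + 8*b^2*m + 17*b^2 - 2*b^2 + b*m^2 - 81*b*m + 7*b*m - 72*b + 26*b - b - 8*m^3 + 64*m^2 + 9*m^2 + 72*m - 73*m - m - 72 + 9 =-b^3 + b^2*(8*m + 15) + b*(m^2 - 74*m - 47) - 8*m^3 + 73*m^2 - 2*m - 63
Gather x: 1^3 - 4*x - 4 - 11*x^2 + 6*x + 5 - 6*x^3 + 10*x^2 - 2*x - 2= -6*x^3 - x^2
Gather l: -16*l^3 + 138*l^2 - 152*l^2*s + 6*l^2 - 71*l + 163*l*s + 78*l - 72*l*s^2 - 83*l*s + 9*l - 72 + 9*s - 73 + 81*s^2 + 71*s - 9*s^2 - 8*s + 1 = -16*l^3 + l^2*(144 - 152*s) + l*(-72*s^2 + 80*s + 16) + 72*s^2 + 72*s - 144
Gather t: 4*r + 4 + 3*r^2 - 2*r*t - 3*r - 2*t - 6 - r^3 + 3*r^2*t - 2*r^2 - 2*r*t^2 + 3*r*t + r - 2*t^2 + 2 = -r^3 + r^2 + 2*r + t^2*(-2*r - 2) + t*(3*r^2 + r - 2)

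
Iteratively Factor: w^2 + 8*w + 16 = (w + 4)*(w + 4)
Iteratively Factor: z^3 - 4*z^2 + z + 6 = (z - 3)*(z^2 - z - 2) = (z - 3)*(z + 1)*(z - 2)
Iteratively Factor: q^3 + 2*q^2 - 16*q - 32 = (q + 2)*(q^2 - 16) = (q - 4)*(q + 2)*(q + 4)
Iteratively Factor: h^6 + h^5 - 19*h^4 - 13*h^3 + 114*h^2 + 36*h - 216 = (h - 2)*(h^5 + 3*h^4 - 13*h^3 - 39*h^2 + 36*h + 108) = (h - 2)^2*(h^4 + 5*h^3 - 3*h^2 - 45*h - 54) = (h - 2)^2*(h + 3)*(h^3 + 2*h^2 - 9*h - 18) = (h - 2)^2*(h + 3)^2*(h^2 - h - 6) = (h - 2)^2*(h + 2)*(h + 3)^2*(h - 3)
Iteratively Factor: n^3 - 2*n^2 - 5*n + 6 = (n + 2)*(n^2 - 4*n + 3) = (n - 1)*(n + 2)*(n - 3)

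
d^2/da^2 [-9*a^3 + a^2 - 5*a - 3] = 2 - 54*a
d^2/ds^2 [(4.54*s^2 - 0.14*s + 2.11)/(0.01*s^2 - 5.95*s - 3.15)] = (-4.33680868994202e-19*s^4 + 0.540232*s^3 + 0.85932600000001*s^2 - 0.779730000000038*s + 244.87568)/(1.0e-6*s^6 - 0.001785*s^5 + 1.06113*s^4 - 209.520325*s^3 - 334.25595*s^2 - 177.116625*s - 31.255875)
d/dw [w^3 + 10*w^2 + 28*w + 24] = 3*w^2 + 20*w + 28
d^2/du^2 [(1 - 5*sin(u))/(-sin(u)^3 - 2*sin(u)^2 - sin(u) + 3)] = (-20*sin(u)^7 - 21*sin(u)^6 + 52*sin(u)^5 - 119*sin(u)^4 - 149*sin(u)^3 + 160*sin(u)^2 + 108*sin(u) + 16)/(sin(u)^3 + 2*sin(u)^2 + sin(u) - 3)^3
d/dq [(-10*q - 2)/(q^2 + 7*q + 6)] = 2*(5*q^2 + 2*q - 23)/(q^4 + 14*q^3 + 61*q^2 + 84*q + 36)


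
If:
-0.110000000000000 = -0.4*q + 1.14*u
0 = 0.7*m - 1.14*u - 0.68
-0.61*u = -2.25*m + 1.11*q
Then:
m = 29.01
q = 49.35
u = 17.22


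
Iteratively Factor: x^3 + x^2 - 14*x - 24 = (x + 2)*(x^2 - x - 12) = (x - 4)*(x + 2)*(x + 3)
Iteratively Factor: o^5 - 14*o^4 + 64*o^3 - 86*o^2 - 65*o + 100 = (o - 5)*(o^4 - 9*o^3 + 19*o^2 + 9*o - 20) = (o - 5)*(o - 4)*(o^3 - 5*o^2 - o + 5) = (o - 5)*(o - 4)*(o + 1)*(o^2 - 6*o + 5) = (o - 5)*(o - 4)*(o - 1)*(o + 1)*(o - 5)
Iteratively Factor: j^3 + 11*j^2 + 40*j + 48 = (j + 4)*(j^2 + 7*j + 12) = (j + 4)^2*(j + 3)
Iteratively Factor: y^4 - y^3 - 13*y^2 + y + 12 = (y + 3)*(y^3 - 4*y^2 - y + 4) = (y - 4)*(y + 3)*(y^2 - 1) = (y - 4)*(y - 1)*(y + 3)*(y + 1)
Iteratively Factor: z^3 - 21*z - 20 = (z - 5)*(z^2 + 5*z + 4) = (z - 5)*(z + 1)*(z + 4)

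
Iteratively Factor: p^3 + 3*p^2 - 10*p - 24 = (p + 2)*(p^2 + p - 12) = (p - 3)*(p + 2)*(p + 4)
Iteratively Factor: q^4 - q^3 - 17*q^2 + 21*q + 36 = (q - 3)*(q^3 + 2*q^2 - 11*q - 12) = (q - 3)*(q + 1)*(q^2 + q - 12) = (q - 3)*(q + 1)*(q + 4)*(q - 3)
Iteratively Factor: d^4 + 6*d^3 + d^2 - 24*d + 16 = (d + 4)*(d^3 + 2*d^2 - 7*d + 4) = (d + 4)^2*(d^2 - 2*d + 1) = (d - 1)*(d + 4)^2*(d - 1)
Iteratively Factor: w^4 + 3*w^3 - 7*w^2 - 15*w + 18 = (w + 3)*(w^3 - 7*w + 6) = (w - 1)*(w + 3)*(w^2 + w - 6) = (w - 1)*(w + 3)^2*(w - 2)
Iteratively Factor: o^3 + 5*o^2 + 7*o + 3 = (o + 1)*(o^2 + 4*o + 3) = (o + 1)*(o + 3)*(o + 1)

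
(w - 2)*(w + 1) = w^2 - w - 2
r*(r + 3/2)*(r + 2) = r^3 + 7*r^2/2 + 3*r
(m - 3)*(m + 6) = m^2 + 3*m - 18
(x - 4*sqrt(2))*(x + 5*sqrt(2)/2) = x^2 - 3*sqrt(2)*x/2 - 20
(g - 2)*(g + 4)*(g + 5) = g^3 + 7*g^2 + 2*g - 40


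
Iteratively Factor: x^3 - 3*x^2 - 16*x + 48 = (x - 3)*(x^2 - 16) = (x - 4)*(x - 3)*(x + 4)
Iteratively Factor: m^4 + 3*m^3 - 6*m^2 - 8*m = (m + 4)*(m^3 - m^2 - 2*m) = m*(m + 4)*(m^2 - m - 2) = m*(m - 2)*(m + 4)*(m + 1)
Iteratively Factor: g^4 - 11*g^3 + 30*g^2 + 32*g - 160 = (g - 4)*(g^3 - 7*g^2 + 2*g + 40) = (g - 4)*(g + 2)*(g^2 - 9*g + 20) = (g - 5)*(g - 4)*(g + 2)*(g - 4)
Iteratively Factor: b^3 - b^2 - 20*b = (b + 4)*(b^2 - 5*b) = (b - 5)*(b + 4)*(b)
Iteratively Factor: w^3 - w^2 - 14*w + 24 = (w - 3)*(w^2 + 2*w - 8) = (w - 3)*(w + 4)*(w - 2)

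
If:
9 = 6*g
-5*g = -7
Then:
No Solution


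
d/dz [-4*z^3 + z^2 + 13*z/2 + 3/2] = -12*z^2 + 2*z + 13/2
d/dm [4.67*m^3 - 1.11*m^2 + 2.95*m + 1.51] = 14.01*m^2 - 2.22*m + 2.95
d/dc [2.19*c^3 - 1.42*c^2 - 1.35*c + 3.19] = 6.57*c^2 - 2.84*c - 1.35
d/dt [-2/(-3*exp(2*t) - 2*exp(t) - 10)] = (-12*exp(t) - 4)*exp(t)/(3*exp(2*t) + 2*exp(t) + 10)^2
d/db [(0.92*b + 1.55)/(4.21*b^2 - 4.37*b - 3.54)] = (-3.8732*b^2 - 13.051*b + 3.5167)/(17.7241*b^4 - 36.7954*b^3 - 10.7099*b^2 + 30.9396*b + 12.5316)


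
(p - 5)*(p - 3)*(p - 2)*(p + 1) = p^4 - 9*p^3 + 21*p^2 + p - 30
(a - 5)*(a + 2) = a^2 - 3*a - 10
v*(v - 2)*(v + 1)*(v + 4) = v^4 + 3*v^3 - 6*v^2 - 8*v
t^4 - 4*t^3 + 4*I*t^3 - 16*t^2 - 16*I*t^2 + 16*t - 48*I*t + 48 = (t - 6)*(t + 2)*(t + 2*I)^2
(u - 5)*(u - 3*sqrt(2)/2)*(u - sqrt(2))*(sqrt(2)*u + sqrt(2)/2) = sqrt(2)*u^4 - 9*sqrt(2)*u^3/2 - 5*u^3 + sqrt(2)*u^2/2 + 45*u^2/2 - 27*sqrt(2)*u/2 + 25*u/2 - 15*sqrt(2)/2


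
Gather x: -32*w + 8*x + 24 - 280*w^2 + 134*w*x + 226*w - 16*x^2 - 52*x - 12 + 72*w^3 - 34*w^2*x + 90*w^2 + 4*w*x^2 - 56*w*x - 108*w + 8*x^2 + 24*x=72*w^3 - 190*w^2 + 86*w + x^2*(4*w - 8) + x*(-34*w^2 + 78*w - 20) + 12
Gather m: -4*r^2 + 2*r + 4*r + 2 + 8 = -4*r^2 + 6*r + 10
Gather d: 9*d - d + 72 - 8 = 8*d + 64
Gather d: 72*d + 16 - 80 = 72*d - 64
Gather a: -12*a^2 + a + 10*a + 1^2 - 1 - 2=-12*a^2 + 11*a - 2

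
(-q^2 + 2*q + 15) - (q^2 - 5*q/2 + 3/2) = -2*q^2 + 9*q/2 + 27/2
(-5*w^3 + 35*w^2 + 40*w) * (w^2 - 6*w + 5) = -5*w^5 + 65*w^4 - 195*w^3 - 65*w^2 + 200*w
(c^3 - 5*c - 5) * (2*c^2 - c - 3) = 2*c^5 - c^4 - 13*c^3 - 5*c^2 + 20*c + 15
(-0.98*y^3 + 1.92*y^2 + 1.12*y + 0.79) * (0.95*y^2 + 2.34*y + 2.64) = -0.931*y^5 - 0.4692*y^4 + 2.9696*y^3 + 8.4401*y^2 + 4.8054*y + 2.0856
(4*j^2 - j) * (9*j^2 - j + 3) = 36*j^4 - 13*j^3 + 13*j^2 - 3*j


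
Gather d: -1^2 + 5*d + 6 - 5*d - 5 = 0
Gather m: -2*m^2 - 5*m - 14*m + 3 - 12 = -2*m^2 - 19*m - 9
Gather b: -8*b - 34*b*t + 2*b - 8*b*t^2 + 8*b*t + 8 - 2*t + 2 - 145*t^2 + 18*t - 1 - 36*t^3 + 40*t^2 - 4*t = b*(-8*t^2 - 26*t - 6) - 36*t^3 - 105*t^2 + 12*t + 9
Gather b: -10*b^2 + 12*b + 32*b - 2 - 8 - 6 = -10*b^2 + 44*b - 16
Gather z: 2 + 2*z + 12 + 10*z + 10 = 12*z + 24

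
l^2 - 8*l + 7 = (l - 7)*(l - 1)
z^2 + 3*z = z*(z + 3)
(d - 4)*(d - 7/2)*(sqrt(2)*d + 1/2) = sqrt(2)*d^3 - 15*sqrt(2)*d^2/2 + d^2/2 - 15*d/4 + 14*sqrt(2)*d + 7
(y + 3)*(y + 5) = y^2 + 8*y + 15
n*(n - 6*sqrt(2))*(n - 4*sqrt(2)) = n^3 - 10*sqrt(2)*n^2 + 48*n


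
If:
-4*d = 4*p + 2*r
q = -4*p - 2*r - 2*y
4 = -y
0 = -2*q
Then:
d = -2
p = 2 - r/2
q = 0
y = -4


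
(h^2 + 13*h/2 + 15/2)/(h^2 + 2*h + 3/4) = 2*(h + 5)/(2*h + 1)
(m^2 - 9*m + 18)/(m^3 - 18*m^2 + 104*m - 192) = (m - 3)/(m^2 - 12*m + 32)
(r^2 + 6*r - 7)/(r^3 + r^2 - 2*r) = (r + 7)/(r*(r + 2))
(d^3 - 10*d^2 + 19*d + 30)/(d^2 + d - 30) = (d^2 - 5*d - 6)/(d + 6)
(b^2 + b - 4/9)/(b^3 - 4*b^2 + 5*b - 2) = (b^2 + b - 4/9)/(b^3 - 4*b^2 + 5*b - 2)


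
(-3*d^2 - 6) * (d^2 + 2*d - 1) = -3*d^4 - 6*d^3 - 3*d^2 - 12*d + 6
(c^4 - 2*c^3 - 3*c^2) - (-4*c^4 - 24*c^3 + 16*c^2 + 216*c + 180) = 5*c^4 + 22*c^3 - 19*c^2 - 216*c - 180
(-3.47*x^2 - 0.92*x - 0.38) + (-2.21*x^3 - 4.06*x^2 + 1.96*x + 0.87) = -2.21*x^3 - 7.53*x^2 + 1.04*x + 0.49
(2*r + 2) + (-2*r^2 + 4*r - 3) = -2*r^2 + 6*r - 1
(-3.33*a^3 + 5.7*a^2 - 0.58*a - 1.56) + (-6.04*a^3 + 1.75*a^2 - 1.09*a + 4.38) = -9.37*a^3 + 7.45*a^2 - 1.67*a + 2.82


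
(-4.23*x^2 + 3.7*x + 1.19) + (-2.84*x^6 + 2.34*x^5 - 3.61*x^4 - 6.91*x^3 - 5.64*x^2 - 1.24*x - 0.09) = -2.84*x^6 + 2.34*x^5 - 3.61*x^4 - 6.91*x^3 - 9.87*x^2 + 2.46*x + 1.1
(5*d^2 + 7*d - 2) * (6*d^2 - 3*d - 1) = 30*d^4 + 27*d^3 - 38*d^2 - d + 2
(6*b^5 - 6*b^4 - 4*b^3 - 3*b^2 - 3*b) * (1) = 6*b^5 - 6*b^4 - 4*b^3 - 3*b^2 - 3*b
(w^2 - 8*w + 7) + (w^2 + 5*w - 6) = 2*w^2 - 3*w + 1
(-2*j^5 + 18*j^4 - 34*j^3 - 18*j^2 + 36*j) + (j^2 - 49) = -2*j^5 + 18*j^4 - 34*j^3 - 17*j^2 + 36*j - 49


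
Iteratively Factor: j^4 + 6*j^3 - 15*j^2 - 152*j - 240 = (j + 3)*(j^3 + 3*j^2 - 24*j - 80) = (j + 3)*(j + 4)*(j^2 - j - 20) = (j - 5)*(j + 3)*(j + 4)*(j + 4)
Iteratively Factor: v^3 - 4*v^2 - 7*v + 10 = (v - 1)*(v^2 - 3*v - 10) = (v - 1)*(v + 2)*(v - 5)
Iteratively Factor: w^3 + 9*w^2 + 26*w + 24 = (w + 4)*(w^2 + 5*w + 6) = (w + 3)*(w + 4)*(w + 2)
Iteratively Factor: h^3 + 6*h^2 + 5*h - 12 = (h - 1)*(h^2 + 7*h + 12) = (h - 1)*(h + 4)*(h + 3)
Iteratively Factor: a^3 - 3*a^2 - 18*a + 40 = (a - 2)*(a^2 - a - 20) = (a - 5)*(a - 2)*(a + 4)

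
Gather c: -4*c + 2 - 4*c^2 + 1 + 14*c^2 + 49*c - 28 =10*c^2 + 45*c - 25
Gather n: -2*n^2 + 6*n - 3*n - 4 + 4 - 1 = -2*n^2 + 3*n - 1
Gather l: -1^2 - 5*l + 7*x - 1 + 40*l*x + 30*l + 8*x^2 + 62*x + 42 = l*(40*x + 25) + 8*x^2 + 69*x + 40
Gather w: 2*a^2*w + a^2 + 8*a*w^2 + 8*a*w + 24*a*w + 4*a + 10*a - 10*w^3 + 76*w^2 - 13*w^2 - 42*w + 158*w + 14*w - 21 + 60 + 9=a^2 + 14*a - 10*w^3 + w^2*(8*a + 63) + w*(2*a^2 + 32*a + 130) + 48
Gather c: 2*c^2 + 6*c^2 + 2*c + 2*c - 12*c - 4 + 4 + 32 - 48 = 8*c^2 - 8*c - 16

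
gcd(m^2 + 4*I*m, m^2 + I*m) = m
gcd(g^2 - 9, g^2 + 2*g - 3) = g + 3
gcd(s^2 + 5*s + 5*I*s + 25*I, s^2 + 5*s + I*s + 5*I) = s + 5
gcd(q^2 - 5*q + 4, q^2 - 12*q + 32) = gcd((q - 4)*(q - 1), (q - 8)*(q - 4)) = q - 4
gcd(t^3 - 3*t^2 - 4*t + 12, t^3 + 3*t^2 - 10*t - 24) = t^2 - t - 6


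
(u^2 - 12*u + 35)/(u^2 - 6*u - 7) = (u - 5)/(u + 1)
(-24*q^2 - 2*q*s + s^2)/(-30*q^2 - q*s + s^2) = (4*q + s)/(5*q + s)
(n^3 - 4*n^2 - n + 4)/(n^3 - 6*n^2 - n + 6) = (n - 4)/(n - 6)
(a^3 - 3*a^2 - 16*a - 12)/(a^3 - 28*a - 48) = (a + 1)/(a + 4)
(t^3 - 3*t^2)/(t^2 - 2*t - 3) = t^2/(t + 1)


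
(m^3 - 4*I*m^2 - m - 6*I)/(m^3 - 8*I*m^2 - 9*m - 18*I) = (m - 2*I)/(m - 6*I)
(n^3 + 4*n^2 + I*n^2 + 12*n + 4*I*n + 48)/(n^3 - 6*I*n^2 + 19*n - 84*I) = (n + 4)/(n - 7*I)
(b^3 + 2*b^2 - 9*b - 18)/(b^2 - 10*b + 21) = (b^2 + 5*b + 6)/(b - 7)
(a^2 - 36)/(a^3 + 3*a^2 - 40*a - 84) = (a + 6)/(a^2 + 9*a + 14)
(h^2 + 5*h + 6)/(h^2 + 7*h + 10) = (h + 3)/(h + 5)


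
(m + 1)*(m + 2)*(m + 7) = m^3 + 10*m^2 + 23*m + 14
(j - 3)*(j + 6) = j^2 + 3*j - 18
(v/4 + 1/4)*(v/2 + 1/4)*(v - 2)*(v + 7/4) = v^4/8 + 5*v^3/32 - 27*v^2/64 - 43*v/64 - 7/32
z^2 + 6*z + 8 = (z + 2)*(z + 4)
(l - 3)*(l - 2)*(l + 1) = l^3 - 4*l^2 + l + 6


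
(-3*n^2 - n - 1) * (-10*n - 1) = 30*n^3 + 13*n^2 + 11*n + 1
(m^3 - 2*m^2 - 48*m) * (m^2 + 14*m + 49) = m^5 + 12*m^4 - 27*m^3 - 770*m^2 - 2352*m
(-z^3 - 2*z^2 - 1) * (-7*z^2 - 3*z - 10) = 7*z^5 + 17*z^4 + 16*z^3 + 27*z^2 + 3*z + 10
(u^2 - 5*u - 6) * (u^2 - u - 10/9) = u^4 - 6*u^3 - 19*u^2/9 + 104*u/9 + 20/3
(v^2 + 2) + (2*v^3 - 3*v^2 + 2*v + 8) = 2*v^3 - 2*v^2 + 2*v + 10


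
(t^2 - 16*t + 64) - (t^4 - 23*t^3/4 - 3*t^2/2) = -t^4 + 23*t^3/4 + 5*t^2/2 - 16*t + 64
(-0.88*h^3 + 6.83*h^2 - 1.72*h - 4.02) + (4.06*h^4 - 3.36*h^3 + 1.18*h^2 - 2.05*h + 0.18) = 4.06*h^4 - 4.24*h^3 + 8.01*h^2 - 3.77*h - 3.84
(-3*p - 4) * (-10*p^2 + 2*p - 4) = 30*p^3 + 34*p^2 + 4*p + 16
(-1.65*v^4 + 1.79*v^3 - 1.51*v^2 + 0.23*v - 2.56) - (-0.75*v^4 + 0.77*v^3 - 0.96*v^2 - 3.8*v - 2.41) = -0.9*v^4 + 1.02*v^3 - 0.55*v^2 + 4.03*v - 0.15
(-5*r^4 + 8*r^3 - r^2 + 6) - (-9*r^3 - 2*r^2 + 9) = -5*r^4 + 17*r^3 + r^2 - 3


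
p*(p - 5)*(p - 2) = p^3 - 7*p^2 + 10*p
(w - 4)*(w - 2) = w^2 - 6*w + 8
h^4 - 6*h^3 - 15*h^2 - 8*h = h*(h - 8)*(h + 1)^2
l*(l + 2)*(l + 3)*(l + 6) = l^4 + 11*l^3 + 36*l^2 + 36*l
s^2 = s^2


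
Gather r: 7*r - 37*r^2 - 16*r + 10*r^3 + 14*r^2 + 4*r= 10*r^3 - 23*r^2 - 5*r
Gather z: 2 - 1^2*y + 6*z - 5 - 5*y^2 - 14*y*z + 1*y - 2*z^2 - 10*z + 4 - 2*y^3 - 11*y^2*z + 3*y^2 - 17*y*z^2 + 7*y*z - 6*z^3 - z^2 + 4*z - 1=-2*y^3 - 2*y^2 - 6*z^3 + z^2*(-17*y - 3) + z*(-11*y^2 - 7*y)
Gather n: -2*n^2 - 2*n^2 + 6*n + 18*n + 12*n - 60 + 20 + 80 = -4*n^2 + 36*n + 40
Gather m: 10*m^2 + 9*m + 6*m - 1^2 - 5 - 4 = 10*m^2 + 15*m - 10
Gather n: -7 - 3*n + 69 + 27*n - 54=24*n + 8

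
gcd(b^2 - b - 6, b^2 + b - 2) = b + 2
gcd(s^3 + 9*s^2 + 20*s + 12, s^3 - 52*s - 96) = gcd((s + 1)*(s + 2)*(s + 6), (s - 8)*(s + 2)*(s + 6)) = s^2 + 8*s + 12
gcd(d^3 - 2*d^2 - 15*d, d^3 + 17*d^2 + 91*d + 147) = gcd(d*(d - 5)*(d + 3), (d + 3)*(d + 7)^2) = d + 3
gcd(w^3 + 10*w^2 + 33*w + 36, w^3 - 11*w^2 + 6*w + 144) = w + 3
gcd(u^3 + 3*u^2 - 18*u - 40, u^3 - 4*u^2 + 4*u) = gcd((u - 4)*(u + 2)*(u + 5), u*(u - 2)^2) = 1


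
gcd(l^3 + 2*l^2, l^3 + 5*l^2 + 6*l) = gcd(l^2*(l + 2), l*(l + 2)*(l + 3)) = l^2 + 2*l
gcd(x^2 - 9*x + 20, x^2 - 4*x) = x - 4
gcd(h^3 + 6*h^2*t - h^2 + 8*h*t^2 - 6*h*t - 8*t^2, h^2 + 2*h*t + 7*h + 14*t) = h + 2*t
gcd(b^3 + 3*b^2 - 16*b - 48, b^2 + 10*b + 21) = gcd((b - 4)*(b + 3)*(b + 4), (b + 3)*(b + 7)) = b + 3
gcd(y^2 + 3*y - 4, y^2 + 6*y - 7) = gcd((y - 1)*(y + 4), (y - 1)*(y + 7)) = y - 1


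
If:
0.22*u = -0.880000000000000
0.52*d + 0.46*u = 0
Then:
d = 3.54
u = -4.00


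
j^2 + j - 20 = (j - 4)*(j + 5)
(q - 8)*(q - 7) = q^2 - 15*q + 56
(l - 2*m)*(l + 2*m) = l^2 - 4*m^2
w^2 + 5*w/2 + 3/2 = (w + 1)*(w + 3/2)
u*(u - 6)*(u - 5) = u^3 - 11*u^2 + 30*u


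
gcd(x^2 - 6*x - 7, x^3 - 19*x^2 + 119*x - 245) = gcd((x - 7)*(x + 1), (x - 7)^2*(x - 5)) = x - 7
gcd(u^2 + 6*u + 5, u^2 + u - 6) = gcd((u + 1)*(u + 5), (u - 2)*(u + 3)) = 1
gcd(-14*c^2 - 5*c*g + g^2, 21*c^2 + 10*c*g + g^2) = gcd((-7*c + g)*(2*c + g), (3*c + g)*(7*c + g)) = 1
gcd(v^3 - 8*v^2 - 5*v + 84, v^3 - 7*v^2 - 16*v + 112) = v^2 - 11*v + 28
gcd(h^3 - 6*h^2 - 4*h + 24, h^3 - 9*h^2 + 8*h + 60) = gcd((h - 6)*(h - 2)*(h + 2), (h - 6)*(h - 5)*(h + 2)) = h^2 - 4*h - 12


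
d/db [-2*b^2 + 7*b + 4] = 7 - 4*b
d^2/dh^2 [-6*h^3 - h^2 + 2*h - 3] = -36*h - 2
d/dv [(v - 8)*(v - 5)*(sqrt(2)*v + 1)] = 3*sqrt(2)*v^2 - 26*sqrt(2)*v + 2*v - 13 + 40*sqrt(2)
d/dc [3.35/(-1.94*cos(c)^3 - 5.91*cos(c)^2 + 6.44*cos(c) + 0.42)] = (-19.497*cos(c)^2 - 39.597*cos(c) + 21.574)*sin(c)/(1.94*cos(c)^3 + 5.91*cos(c)^2 - 6.44*cos(c) - 0.42)^2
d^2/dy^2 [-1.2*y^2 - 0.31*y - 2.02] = -2.40000000000000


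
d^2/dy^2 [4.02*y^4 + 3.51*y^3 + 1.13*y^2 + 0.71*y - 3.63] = 48.24*y^2 + 21.06*y + 2.26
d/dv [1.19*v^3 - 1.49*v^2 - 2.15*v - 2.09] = 3.57*v^2 - 2.98*v - 2.15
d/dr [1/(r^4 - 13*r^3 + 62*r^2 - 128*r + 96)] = (-4*r^3 + 39*r^2 - 124*r + 128)/(r^4 - 13*r^3 + 62*r^2 - 128*r + 96)^2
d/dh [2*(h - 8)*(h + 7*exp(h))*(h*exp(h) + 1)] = 2*(h - 8)*(h + 1)*(h + 7*exp(h))*exp(h) + 2*(h - 8)*(h*exp(h) + 1)*(7*exp(h) + 1) + 2*(h + 7*exp(h))*(h*exp(h) + 1)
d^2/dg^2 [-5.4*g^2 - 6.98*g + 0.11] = -10.8000000000000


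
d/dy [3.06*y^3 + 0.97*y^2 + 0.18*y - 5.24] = 9.18*y^2 + 1.94*y + 0.18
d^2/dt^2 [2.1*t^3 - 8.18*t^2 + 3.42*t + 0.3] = 12.6*t - 16.36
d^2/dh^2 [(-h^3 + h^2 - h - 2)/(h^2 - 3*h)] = 2*(-7*h^3 - 6*h^2 + 18*h - 18)/(h^3*(h^3 - 9*h^2 + 27*h - 27))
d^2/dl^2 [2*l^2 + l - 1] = 4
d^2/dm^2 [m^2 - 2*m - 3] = 2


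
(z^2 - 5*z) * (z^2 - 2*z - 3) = z^4 - 7*z^3 + 7*z^2 + 15*z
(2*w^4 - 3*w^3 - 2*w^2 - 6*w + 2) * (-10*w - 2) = -20*w^5 + 26*w^4 + 26*w^3 + 64*w^2 - 8*w - 4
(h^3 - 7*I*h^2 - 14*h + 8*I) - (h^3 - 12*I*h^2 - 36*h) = 5*I*h^2 + 22*h + 8*I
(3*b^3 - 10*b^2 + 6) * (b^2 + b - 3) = 3*b^5 - 7*b^4 - 19*b^3 + 36*b^2 + 6*b - 18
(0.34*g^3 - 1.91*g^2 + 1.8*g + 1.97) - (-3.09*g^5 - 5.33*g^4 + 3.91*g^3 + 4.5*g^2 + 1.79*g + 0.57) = 3.09*g^5 + 5.33*g^4 - 3.57*g^3 - 6.41*g^2 + 0.01*g + 1.4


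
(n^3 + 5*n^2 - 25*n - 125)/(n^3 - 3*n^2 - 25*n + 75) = (n + 5)/(n - 3)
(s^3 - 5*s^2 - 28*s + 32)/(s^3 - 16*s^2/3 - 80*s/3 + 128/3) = 3*(s - 1)/(3*s - 4)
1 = 1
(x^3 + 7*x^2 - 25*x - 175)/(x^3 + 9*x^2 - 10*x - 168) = (x^2 - 25)/(x^2 + 2*x - 24)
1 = 1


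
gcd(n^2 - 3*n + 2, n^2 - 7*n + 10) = n - 2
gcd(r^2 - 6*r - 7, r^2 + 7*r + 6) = r + 1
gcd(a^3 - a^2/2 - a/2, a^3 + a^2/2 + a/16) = a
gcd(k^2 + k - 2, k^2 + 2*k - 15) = 1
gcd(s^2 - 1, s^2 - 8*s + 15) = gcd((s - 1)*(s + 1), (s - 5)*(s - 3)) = 1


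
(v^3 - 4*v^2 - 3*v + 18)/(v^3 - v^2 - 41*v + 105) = (v^2 - v - 6)/(v^2 + 2*v - 35)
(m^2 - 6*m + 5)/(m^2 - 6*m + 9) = (m^2 - 6*m + 5)/(m^2 - 6*m + 9)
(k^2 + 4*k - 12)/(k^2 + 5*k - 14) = (k + 6)/(k + 7)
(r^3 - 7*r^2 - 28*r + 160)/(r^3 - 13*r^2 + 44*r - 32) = (r + 5)/(r - 1)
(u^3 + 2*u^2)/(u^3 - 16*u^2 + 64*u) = u*(u + 2)/(u^2 - 16*u + 64)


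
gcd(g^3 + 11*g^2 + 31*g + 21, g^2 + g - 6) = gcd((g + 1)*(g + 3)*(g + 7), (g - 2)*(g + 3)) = g + 3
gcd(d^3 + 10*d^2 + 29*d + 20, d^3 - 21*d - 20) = d^2 + 5*d + 4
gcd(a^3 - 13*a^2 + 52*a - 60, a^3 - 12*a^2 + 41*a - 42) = a - 2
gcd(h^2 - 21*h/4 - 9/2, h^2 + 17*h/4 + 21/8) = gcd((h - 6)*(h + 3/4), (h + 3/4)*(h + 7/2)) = h + 3/4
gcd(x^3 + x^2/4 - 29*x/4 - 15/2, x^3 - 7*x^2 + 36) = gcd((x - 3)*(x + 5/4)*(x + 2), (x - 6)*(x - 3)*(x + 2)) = x^2 - x - 6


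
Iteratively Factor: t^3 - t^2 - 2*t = (t)*(t^2 - t - 2) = t*(t + 1)*(t - 2)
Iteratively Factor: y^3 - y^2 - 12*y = (y + 3)*(y^2 - 4*y) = y*(y + 3)*(y - 4)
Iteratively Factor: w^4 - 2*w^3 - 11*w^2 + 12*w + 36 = (w - 3)*(w^3 + w^2 - 8*w - 12) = (w - 3)*(w + 2)*(w^2 - w - 6) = (w - 3)*(w + 2)^2*(w - 3)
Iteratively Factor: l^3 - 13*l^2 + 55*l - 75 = (l - 5)*(l^2 - 8*l + 15) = (l - 5)^2*(l - 3)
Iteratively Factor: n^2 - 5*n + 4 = (n - 1)*(n - 4)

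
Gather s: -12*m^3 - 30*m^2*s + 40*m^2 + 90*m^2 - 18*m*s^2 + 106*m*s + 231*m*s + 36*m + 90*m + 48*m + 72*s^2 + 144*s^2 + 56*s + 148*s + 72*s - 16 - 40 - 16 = -12*m^3 + 130*m^2 + 174*m + s^2*(216 - 18*m) + s*(-30*m^2 + 337*m + 276) - 72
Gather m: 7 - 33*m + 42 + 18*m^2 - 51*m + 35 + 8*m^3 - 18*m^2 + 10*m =8*m^3 - 74*m + 84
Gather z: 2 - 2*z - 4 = -2*z - 2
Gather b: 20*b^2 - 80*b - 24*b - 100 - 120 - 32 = 20*b^2 - 104*b - 252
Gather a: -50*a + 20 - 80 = -50*a - 60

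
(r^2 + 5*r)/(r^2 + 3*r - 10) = r/(r - 2)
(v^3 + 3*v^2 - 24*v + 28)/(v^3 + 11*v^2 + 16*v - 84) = (v - 2)/(v + 6)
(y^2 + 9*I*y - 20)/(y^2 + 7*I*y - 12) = (y + 5*I)/(y + 3*I)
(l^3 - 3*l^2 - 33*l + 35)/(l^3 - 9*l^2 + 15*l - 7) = (l + 5)/(l - 1)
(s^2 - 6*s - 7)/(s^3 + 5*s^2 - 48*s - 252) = (s + 1)/(s^2 + 12*s + 36)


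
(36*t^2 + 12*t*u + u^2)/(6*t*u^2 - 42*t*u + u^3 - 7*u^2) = (6*t + u)/(u*(u - 7))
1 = 1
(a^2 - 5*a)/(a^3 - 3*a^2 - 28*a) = (5 - a)/(-a^2 + 3*a + 28)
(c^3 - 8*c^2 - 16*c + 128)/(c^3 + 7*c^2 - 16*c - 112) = (c - 8)/(c + 7)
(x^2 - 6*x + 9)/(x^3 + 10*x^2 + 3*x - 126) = (x - 3)/(x^2 + 13*x + 42)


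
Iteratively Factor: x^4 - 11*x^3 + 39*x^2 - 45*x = (x - 3)*(x^3 - 8*x^2 + 15*x) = (x - 5)*(x - 3)*(x^2 - 3*x) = (x - 5)*(x - 3)^2*(x)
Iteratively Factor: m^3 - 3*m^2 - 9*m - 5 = (m + 1)*(m^2 - 4*m - 5) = (m + 1)^2*(m - 5)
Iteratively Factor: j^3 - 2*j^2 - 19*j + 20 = (j + 4)*(j^2 - 6*j + 5) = (j - 1)*(j + 4)*(j - 5)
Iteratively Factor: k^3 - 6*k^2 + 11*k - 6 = (k - 2)*(k^2 - 4*k + 3) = (k - 2)*(k - 1)*(k - 3)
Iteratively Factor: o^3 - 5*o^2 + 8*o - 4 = (o - 2)*(o^2 - 3*o + 2) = (o - 2)*(o - 1)*(o - 2)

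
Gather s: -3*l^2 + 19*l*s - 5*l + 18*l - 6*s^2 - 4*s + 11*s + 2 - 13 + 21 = -3*l^2 + 13*l - 6*s^2 + s*(19*l + 7) + 10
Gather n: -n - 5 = -n - 5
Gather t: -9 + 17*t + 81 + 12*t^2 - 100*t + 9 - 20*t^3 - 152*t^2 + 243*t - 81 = -20*t^3 - 140*t^2 + 160*t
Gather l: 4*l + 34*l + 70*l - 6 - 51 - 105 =108*l - 162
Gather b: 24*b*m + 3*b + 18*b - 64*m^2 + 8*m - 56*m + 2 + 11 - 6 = b*(24*m + 21) - 64*m^2 - 48*m + 7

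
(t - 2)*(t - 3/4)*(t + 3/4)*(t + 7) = t^4 + 5*t^3 - 233*t^2/16 - 45*t/16 + 63/8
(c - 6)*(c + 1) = c^2 - 5*c - 6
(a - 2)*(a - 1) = a^2 - 3*a + 2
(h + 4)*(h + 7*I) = h^2 + 4*h + 7*I*h + 28*I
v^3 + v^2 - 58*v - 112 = (v - 8)*(v + 2)*(v + 7)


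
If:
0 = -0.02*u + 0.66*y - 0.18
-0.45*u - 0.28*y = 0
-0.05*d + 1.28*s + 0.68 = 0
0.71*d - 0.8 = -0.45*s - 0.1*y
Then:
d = 1.39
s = -0.48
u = -0.17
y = 0.27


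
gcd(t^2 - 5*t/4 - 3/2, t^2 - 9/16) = t + 3/4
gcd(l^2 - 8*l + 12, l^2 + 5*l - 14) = l - 2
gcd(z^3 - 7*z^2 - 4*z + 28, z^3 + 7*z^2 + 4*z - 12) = z + 2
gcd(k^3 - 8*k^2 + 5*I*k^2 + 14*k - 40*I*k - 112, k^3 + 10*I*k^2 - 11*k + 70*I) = k^2 + 5*I*k + 14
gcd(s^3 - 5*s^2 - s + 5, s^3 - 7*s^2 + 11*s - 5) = s^2 - 6*s + 5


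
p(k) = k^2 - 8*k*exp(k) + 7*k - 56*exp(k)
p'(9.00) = -1101994.41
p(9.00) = -1037050.74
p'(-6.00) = -5.04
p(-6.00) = -6.02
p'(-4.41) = -2.17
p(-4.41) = -11.67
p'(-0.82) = -19.94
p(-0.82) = -26.84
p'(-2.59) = -1.43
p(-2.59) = -14.07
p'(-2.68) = -1.28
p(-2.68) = -13.95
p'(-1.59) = -6.64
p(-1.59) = -17.43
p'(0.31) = -83.02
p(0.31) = -77.47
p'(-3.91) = -1.48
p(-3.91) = -12.58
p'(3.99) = -5169.96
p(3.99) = -4708.66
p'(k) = -8*k*exp(k) + 2*k - 64*exp(k) + 7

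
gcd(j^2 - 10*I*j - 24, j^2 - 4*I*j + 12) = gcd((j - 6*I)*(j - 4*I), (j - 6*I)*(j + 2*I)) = j - 6*I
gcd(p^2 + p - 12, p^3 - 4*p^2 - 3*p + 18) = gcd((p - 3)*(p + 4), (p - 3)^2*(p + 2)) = p - 3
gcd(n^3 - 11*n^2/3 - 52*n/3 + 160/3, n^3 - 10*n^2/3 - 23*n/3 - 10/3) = n - 5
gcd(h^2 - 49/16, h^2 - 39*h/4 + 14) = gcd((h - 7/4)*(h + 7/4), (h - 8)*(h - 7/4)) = h - 7/4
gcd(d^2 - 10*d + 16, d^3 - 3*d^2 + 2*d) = d - 2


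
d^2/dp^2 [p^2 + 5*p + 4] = 2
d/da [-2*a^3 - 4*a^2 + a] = -6*a^2 - 8*a + 1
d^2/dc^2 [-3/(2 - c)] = 6/(c - 2)^3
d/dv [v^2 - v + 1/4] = 2*v - 1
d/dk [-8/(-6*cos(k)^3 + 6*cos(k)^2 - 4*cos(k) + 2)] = 4*(9*cos(k)^2 - 6*cos(k) + 2)*sin(k)/(3*cos(k)^3 - 3*cos(k)^2 + 2*cos(k) - 1)^2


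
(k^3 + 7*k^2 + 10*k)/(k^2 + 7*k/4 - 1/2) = 4*k*(k + 5)/(4*k - 1)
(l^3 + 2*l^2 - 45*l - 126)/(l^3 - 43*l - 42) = (l + 3)/(l + 1)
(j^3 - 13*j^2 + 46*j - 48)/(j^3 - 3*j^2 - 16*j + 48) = (j^2 - 10*j + 16)/(j^2 - 16)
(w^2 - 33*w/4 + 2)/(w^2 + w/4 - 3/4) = (4*w^2 - 33*w + 8)/(4*w^2 + w - 3)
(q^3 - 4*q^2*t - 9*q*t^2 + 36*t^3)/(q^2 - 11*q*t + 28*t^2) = (q^2 - 9*t^2)/(q - 7*t)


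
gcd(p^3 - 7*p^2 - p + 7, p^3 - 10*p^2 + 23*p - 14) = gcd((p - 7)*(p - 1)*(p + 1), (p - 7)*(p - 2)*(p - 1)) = p^2 - 8*p + 7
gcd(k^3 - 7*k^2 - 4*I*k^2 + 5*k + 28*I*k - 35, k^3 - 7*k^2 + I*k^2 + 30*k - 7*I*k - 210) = k^2 + k*(-7 - 5*I) + 35*I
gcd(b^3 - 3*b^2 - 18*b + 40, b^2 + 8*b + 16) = b + 4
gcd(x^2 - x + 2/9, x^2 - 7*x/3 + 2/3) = x - 1/3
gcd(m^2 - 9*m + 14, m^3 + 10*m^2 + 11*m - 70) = m - 2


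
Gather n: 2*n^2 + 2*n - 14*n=2*n^2 - 12*n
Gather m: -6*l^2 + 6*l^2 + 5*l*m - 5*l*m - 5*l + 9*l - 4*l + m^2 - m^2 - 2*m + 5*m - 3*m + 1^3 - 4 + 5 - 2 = 0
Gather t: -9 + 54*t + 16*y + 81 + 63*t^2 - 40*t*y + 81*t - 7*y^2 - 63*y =63*t^2 + t*(135 - 40*y) - 7*y^2 - 47*y + 72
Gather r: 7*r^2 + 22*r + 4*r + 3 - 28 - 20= 7*r^2 + 26*r - 45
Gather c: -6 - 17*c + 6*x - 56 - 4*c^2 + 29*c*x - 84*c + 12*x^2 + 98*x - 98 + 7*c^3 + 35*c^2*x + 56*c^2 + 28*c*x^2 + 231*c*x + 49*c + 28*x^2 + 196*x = 7*c^3 + c^2*(35*x + 52) + c*(28*x^2 + 260*x - 52) + 40*x^2 + 300*x - 160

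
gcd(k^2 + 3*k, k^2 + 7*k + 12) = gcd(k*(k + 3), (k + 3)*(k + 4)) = k + 3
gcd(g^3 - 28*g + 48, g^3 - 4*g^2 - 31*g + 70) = g - 2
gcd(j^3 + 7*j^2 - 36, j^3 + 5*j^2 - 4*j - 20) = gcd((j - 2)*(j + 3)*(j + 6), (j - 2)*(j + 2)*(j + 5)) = j - 2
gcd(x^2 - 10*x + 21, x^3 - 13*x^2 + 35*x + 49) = x - 7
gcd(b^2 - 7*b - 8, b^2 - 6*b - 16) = b - 8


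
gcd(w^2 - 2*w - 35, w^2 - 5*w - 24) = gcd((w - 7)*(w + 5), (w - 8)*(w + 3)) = 1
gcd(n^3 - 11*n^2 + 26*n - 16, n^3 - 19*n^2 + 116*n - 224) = n - 8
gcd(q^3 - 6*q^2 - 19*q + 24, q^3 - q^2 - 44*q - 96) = q^2 - 5*q - 24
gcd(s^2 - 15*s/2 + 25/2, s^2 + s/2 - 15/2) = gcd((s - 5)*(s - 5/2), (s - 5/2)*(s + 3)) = s - 5/2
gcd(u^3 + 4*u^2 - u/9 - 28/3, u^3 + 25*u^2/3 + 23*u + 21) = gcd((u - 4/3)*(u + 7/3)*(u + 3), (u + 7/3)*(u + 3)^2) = u^2 + 16*u/3 + 7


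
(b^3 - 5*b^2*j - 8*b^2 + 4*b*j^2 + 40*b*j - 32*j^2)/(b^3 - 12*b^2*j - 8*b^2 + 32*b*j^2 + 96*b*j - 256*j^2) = (b - j)/(b - 8*j)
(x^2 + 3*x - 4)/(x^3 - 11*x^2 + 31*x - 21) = (x + 4)/(x^2 - 10*x + 21)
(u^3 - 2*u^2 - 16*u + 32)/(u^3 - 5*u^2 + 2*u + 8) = (u + 4)/(u + 1)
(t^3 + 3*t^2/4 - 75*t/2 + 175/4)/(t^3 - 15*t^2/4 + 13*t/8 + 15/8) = 2*(t^2 + 2*t - 35)/(2*t^2 - 5*t - 3)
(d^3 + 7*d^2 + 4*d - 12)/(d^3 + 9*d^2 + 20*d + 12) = (d - 1)/(d + 1)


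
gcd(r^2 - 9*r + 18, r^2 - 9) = r - 3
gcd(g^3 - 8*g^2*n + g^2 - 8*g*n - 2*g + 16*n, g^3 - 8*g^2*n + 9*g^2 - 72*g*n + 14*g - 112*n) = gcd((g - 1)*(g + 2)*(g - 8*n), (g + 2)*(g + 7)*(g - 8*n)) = g^2 - 8*g*n + 2*g - 16*n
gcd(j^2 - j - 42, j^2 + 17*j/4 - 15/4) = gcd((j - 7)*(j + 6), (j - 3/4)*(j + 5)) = 1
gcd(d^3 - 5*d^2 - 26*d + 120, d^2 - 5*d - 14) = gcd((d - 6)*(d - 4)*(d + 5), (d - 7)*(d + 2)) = 1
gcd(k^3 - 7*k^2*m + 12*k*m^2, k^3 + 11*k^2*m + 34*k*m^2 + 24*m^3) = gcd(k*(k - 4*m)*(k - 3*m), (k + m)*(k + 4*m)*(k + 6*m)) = 1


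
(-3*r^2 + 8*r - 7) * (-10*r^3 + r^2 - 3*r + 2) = 30*r^5 - 83*r^4 + 87*r^3 - 37*r^2 + 37*r - 14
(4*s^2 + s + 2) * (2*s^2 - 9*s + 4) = 8*s^4 - 34*s^3 + 11*s^2 - 14*s + 8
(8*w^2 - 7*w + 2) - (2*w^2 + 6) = 6*w^2 - 7*w - 4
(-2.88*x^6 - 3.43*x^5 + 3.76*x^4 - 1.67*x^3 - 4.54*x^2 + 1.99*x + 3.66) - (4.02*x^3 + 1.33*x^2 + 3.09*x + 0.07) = -2.88*x^6 - 3.43*x^5 + 3.76*x^4 - 5.69*x^3 - 5.87*x^2 - 1.1*x + 3.59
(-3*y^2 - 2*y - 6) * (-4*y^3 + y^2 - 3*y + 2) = 12*y^5 + 5*y^4 + 31*y^3 - 6*y^2 + 14*y - 12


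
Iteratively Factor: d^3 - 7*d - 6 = (d + 1)*(d^2 - d - 6) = (d + 1)*(d + 2)*(d - 3)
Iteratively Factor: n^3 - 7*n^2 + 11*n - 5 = (n - 1)*(n^2 - 6*n + 5) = (n - 5)*(n - 1)*(n - 1)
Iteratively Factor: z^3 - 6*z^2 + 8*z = (z)*(z^2 - 6*z + 8) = z*(z - 2)*(z - 4)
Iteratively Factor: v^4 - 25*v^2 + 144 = (v + 3)*(v^3 - 3*v^2 - 16*v + 48) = (v - 3)*(v + 3)*(v^2 - 16) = (v - 4)*(v - 3)*(v + 3)*(v + 4)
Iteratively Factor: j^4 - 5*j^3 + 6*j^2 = (j - 3)*(j^3 - 2*j^2) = j*(j - 3)*(j^2 - 2*j) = j^2*(j - 3)*(j - 2)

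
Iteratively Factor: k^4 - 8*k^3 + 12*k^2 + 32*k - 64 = (k - 4)*(k^3 - 4*k^2 - 4*k + 16) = (k - 4)*(k + 2)*(k^2 - 6*k + 8) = (k - 4)*(k - 2)*(k + 2)*(k - 4)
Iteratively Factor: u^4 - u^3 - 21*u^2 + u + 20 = (u + 4)*(u^3 - 5*u^2 - u + 5) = (u + 1)*(u + 4)*(u^2 - 6*u + 5) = (u - 5)*(u + 1)*(u + 4)*(u - 1)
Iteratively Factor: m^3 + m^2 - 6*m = (m - 2)*(m^2 + 3*m) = m*(m - 2)*(m + 3)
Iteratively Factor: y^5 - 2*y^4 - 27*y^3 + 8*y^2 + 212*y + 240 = (y - 5)*(y^4 + 3*y^3 - 12*y^2 - 52*y - 48) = (y - 5)*(y + 2)*(y^3 + y^2 - 14*y - 24) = (y - 5)*(y + 2)*(y + 3)*(y^2 - 2*y - 8) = (y - 5)*(y + 2)^2*(y + 3)*(y - 4)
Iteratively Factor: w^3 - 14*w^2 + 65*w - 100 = (w - 4)*(w^2 - 10*w + 25) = (w - 5)*(w - 4)*(w - 5)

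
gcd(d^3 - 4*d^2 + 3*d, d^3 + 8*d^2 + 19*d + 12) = 1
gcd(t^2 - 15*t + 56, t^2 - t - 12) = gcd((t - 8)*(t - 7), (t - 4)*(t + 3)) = 1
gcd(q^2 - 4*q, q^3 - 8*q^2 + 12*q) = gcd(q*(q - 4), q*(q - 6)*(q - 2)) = q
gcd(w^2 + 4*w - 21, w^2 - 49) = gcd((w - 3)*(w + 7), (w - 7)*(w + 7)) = w + 7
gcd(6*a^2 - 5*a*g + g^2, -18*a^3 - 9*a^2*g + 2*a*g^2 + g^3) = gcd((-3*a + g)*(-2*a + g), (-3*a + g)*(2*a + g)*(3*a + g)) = 3*a - g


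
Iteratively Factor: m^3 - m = (m + 1)*(m^2 - m) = m*(m + 1)*(m - 1)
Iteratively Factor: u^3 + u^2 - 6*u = (u - 2)*(u^2 + 3*u) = u*(u - 2)*(u + 3)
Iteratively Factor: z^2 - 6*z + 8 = (z - 2)*(z - 4)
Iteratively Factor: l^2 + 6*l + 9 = (l + 3)*(l + 3)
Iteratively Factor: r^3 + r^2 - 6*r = (r - 2)*(r^2 + 3*r) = r*(r - 2)*(r + 3)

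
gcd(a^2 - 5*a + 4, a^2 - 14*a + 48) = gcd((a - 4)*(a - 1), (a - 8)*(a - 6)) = 1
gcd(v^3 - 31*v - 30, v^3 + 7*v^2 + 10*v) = v + 5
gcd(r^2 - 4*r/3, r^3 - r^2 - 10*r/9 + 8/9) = r - 4/3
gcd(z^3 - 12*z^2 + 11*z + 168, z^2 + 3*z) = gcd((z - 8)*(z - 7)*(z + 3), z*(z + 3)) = z + 3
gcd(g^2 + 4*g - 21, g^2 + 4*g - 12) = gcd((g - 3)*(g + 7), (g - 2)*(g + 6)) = 1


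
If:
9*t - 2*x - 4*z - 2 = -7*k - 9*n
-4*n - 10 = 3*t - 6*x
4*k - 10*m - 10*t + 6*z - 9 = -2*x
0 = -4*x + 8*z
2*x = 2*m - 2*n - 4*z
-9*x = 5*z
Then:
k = 101/106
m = -895/106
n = -895/106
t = 420/53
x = 0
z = 0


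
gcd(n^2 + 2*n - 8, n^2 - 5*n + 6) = n - 2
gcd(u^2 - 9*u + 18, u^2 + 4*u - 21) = u - 3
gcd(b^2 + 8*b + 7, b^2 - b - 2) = b + 1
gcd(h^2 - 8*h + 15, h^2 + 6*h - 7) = 1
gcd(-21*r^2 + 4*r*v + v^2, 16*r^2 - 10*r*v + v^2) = 1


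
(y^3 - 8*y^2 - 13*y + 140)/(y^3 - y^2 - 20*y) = (y - 7)/y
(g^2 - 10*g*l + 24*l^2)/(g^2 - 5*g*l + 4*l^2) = (g - 6*l)/(g - l)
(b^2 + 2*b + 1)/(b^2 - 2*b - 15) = (b^2 + 2*b + 1)/(b^2 - 2*b - 15)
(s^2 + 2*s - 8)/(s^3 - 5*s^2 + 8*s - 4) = (s + 4)/(s^2 - 3*s + 2)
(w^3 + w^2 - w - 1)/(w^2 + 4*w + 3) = (w^2 - 1)/(w + 3)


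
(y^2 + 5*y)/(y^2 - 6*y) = (y + 5)/(y - 6)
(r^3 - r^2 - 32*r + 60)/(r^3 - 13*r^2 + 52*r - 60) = (r + 6)/(r - 6)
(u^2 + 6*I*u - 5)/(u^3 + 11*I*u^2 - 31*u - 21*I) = (u + 5*I)/(u^2 + 10*I*u - 21)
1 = 1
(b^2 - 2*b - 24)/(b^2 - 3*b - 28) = (b - 6)/(b - 7)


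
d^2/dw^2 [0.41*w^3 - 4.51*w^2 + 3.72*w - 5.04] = 2.46*w - 9.02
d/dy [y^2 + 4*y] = 2*y + 4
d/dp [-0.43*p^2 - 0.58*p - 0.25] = -0.86*p - 0.58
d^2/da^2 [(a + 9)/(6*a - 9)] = 28/(2*a - 3)^3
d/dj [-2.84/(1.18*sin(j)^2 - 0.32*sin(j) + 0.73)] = (6.7024*sin(j) - 0.9088)*cos(j)/(1.18*sin(j)^2 - 0.32*sin(j) + 0.73)^2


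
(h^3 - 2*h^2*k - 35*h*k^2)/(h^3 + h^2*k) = (h^2 - 2*h*k - 35*k^2)/(h*(h + k))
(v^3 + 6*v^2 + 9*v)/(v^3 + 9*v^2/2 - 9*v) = 2*(v^2 + 6*v + 9)/(2*v^2 + 9*v - 18)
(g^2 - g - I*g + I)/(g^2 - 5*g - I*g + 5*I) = (g - 1)/(g - 5)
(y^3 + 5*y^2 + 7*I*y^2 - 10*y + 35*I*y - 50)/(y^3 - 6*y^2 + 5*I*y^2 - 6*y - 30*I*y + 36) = (y^2 + 5*y*(1 + I) + 25*I)/(y^2 + 3*y*(-2 + I) - 18*I)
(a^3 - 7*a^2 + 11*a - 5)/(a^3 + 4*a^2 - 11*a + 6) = (a - 5)/(a + 6)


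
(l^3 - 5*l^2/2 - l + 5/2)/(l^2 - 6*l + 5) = (2*l^2 - 3*l - 5)/(2*(l - 5))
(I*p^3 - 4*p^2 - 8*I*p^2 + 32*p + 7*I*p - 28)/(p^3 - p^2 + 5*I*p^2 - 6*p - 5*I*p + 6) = (I*p^2 - p*(4 + 7*I) + 28)/(p^2 + 5*I*p - 6)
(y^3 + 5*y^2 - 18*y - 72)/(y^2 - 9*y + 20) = (y^2 + 9*y + 18)/(y - 5)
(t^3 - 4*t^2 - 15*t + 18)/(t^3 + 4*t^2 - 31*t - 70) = (t^3 - 4*t^2 - 15*t + 18)/(t^3 + 4*t^2 - 31*t - 70)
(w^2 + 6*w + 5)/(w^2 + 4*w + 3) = (w + 5)/(w + 3)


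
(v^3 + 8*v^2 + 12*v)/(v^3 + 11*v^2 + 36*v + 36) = v/(v + 3)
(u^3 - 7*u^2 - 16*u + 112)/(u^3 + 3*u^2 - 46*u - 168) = (u - 4)/(u + 6)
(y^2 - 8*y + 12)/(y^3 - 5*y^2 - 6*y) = (y - 2)/(y*(y + 1))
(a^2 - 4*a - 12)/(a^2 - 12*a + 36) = (a + 2)/(a - 6)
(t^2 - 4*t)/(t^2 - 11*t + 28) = t/(t - 7)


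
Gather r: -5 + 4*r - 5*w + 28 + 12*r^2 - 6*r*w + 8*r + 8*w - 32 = 12*r^2 + r*(12 - 6*w) + 3*w - 9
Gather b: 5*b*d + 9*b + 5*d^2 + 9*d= b*(5*d + 9) + 5*d^2 + 9*d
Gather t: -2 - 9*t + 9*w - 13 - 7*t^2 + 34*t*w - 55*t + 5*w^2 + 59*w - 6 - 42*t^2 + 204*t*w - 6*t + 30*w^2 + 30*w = -49*t^2 + t*(238*w - 70) + 35*w^2 + 98*w - 21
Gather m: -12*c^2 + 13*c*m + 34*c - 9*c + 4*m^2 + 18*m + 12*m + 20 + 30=-12*c^2 + 25*c + 4*m^2 + m*(13*c + 30) + 50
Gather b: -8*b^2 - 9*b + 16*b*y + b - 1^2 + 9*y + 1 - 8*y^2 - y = -8*b^2 + b*(16*y - 8) - 8*y^2 + 8*y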